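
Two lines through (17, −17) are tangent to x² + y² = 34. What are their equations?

3x + 5y = −34 and 5x + 3y = 34

Write the tangent as mx − y + (−17 − m·(17)) = 0 and set its distance from the centre to √34:
[m·(−17) − (17)]² = 34(m² + 1)
15m² + 34m + 15 = 0, so m = −3/5 or m = −5/3.
With m = −3/5: 3x + 5y = −34. With m = −5/3: 5x + 3y = 34.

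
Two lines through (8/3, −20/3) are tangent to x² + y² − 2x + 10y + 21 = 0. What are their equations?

Let a tangent through (8/3, −20/3) have slope m. Its distance from (1, −5) must equal √5:
[m·(−5/3) − (5/3)]² = 5(m² + 1)
2m² − 5m + 2 = 0, so m = 1/2 or m = 2.
Through (8/3, −20/3) these give x − 2y = 16 and 2x − y = 12.

x − 2y = 16 and 2x − y = 12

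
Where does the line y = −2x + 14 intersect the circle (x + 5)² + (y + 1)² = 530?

(−4, 22) and (14, −14)

From the line, y = −2x + 14. Substituting:
5x² − 50x − 280 = 0  ⟹  x² − 10x − 56 = 0
x = 14 or x = −4, giving (14, −14) and (−4, 22).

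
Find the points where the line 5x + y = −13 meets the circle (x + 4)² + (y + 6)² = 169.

From the line, y = −5x − 13. Substituting:
26x² + 78x − 104 = 0  ⟹  x² + 3x − 4 = 0
x = 1 or x = −4, giving (1, −18) and (−4, 7).

(−4, 7) and (1, −18)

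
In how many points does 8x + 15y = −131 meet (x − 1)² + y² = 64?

Substituting the line into the circle gives 289x² + 1646x + 2986 = 0.
Discriminant = (1646)² − 4·289·(2986) = −742500 < 0.
No real roots: the line does not meet the circle.

0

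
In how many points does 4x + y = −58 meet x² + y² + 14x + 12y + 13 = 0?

2

Substituting the line into the circle gives 17x² + 430x + 2681 = 0.
Δ = 184900 − 182308 = 2592.
Two real roots: the line is a secant.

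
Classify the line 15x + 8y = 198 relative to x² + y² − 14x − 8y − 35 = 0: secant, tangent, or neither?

Centre (7, 4), r² = 100. Distance² from centre to line = (−61)²/289 = 3721/289.
Since d² < r², the line cuts the circle twice.

secant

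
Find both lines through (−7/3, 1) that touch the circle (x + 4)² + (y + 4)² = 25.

3x + 4y = −3 and y = 1

Write the tangent as mx − y + (1 − m·(−7/3)) = 0 and set its distance from the centre to 5:
[m·(−5/3) − (−5)]² = 25(m² + 1)
4m² + 3m = 0, so m = −3/4 or m = 0.
Through (−7/3, 1) these give 3x + 4y = −3 and y = 1.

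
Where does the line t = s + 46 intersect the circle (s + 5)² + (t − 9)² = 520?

(−23, 23) and (−19, 27)

Substitute t = s + 46:
2s² + 84s + 874 = 0  ⟹  s² + 42s + 437 = 0
s = −19 or s = −23, giving (−19, 27) and (−23, 23).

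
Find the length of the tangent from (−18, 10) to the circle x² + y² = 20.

With centre O = (0, 0), |OP|² = 424 and r² = 20.
By the tangent–radius right angle, tangent length = √(|PO|² − r²) = √404 = 2√101.

2√101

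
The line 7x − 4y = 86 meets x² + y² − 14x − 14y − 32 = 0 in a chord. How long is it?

Substitute y = (−86 + 7x)/4:
65x² − 1820x + 11700 = 0  ⟹  x² − 28x + 180 = 0
x = 18 or x = 10, giving (18, 10) and (10, −4).
Chord length = distance between (18, 10) and (10, −4) = √260 = 2√65.

2√65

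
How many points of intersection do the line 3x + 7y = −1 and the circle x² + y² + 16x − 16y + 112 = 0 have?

Substituting the line into the circle gives 58x² + 1126x + 5601 = 0.
Δ = 1267876 − 1299432 = −31556.
No real roots: the line does not meet the circle.

0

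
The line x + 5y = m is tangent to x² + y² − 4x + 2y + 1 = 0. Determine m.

The line touches the circle iff its distance from (2, −1) is 2:
|1·2 + 5·(−1) − m| / √26 = 2
|m − (−3)| = 2√26.

m = −3 ± 2√26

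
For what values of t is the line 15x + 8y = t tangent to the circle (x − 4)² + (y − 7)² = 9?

t = 65 or t = 167

Tangency holds when the distance from the centre (4, 7) to the line equals the radius 3:
|15·4 + 8·7 − t| / √289 = 3
|t − (116)| = 3·17, so t = 167 or t = 65.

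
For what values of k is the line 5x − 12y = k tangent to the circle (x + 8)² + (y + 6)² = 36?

For a tangent, require d(centre, line) = r = 6.
|5·(−8) − 12·(−6) − k| / √169 = 6
|k − (32)| = 6·13, so k = 110 or k = −46.

k = −46 or k = 110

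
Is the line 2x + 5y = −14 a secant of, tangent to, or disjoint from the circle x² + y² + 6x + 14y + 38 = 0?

Substituting the line into the circle gives 29x² + 66x + 166 = 0.
Discriminant = (66)² − 4·29·(166) = −14900 < 0.
No real roots: the line does not meet the circle.

disjoint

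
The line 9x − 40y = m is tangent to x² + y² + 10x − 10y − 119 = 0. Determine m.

For a tangent, require d(centre, line) = r = 13.
|9·(−5) − 40·5 − m| / √1681 = 13
|m − (−245)| = 13·41, so m = 288 or m = −778.

m = −778 or m = 288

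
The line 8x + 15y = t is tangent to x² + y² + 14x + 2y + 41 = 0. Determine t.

t = −122 or t = −20

For a tangent, require d(centre, line) = r = 3.
|8·(−7) + 15·(−1) − t| / √289 = 3
|t − (−71)| = 3·17, so t = −20 or t = −122.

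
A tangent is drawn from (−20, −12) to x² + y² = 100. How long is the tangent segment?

2√111

The centre is (0, 0) and r = 10. The square of the distance from P to the centre is 400 + 144 = 544.
Power of the point: PT² = |PO|² − r² = 444, so PT = 2√111.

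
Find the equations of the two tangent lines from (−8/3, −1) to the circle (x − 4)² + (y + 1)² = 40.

3x − y = −7 and 3x + y = −9

A line y − (−1) = m(x − (−8/3)) is tangent when its distance from (4, −1) is 2√10:
(20/3m − (0))² = 40(m² + 1)
m² − 9 = 0, so m = 3 or m = −3.
With m = 3: 3x − y = −7. With m = −3: 3x + y = −9.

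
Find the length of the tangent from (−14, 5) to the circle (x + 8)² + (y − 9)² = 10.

The centre is (−8, 9) and r = √10. The square of the distance from P to the centre is 36 + 16 = 52.
Power of the point: PT² = |PO|² − r² = 42, so PT = √42.

√42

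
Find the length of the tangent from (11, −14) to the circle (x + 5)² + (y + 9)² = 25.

The centre is (−5, −9) and r = 5. The square of the distance from P to the centre is 256 + 25 = 281.
The tangent meets the radius at right angles, so tangent² = |PO|² − r² = 281 − 25 = 256.

16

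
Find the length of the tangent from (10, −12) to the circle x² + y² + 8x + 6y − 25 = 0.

√227

Centre (−4, −3), r² = 50. |PO|² = (14)² + (−9)² = 277.
The tangent meets the radius at right angles, so tangent² = |PO|² − r² = 277 − 50 = 227.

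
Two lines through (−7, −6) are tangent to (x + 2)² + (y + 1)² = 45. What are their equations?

Let a tangent through (−7, −6) have slope m. Its distance from (−2, −1) must equal 3√5:
(5m − (5))² = 45(m² + 1)
2m² + 5m + 2 = 0, so m = −1/2 or m = −2.
With m = −1/2: x + 2y = −19. With m = −2: 2x + y = −20.

x + 2y = −19 and 2x + y = −20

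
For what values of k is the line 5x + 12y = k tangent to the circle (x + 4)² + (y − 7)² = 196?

For a tangent, require d(centre, line) = r = 14.
|5·(−4) + 12·7 − k| / √169 = 14
|k − (64)| = 14·13, so k = 246 or k = −118.

k = −118 or k = 246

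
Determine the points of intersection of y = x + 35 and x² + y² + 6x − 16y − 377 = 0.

(−24, 11) and (−6, 29)

From the line, y = x + 35. Substituting:
2x² + 60x + 288 = 0  ⟹  x² + 30x + 144 = 0
x = −6 or x = −24, giving (−6, 29) and (−24, 11).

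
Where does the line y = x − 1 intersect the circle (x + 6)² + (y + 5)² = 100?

(−12, −13) and (2, 1)

From the line, y = x − 1. Substituting:
2x² + 20x − 48 = 0  ⟹  x² + 10x − 24 = 0
x = 2 or x = −12, giving (2, 1) and (−12, −13).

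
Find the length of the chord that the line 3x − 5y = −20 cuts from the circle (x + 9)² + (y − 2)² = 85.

3√34

Express y = (20 + 3x)/5 and substitute into the circle:
34x² + 510x = 0  ⟹  x² + 15x = 0
x = 0 or x = −15, giving (0, 4) and (−15, −5).
Chord length = distance between (0, 4) and (−15, −5) = √306 = 3√34.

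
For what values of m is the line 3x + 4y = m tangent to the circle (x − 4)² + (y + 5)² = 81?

For a tangent, require d(centre, line) = r = 9.
|3·4 + 4·(−5) − m| / √25 = 9
|m − (−8)| = 9·5, so m = 37 or m = −53.

m = −53 or m = 37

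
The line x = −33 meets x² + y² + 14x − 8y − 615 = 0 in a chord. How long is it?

4

The distance from (−7, 4) to the line is 26, and r² = 680.
Chord = 2√(r² − d²) = 2·√(4) = 4.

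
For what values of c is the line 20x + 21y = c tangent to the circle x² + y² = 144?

The line touches the circle iff its distance from (0, 0) is 12:
|20·0 + 21·0 − c| / √841 = 12
|c| = 12·29, so c = 348 or c = −348.

c = −348 or c = 348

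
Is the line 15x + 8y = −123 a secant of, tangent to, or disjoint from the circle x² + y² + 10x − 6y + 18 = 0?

disjoint

Substituting the line into the circle gives 289x² + 5050x + 22185 = 0.
Δ = 25502500 − 25645860 = −143360.
No real roots: the line does not meet the circle.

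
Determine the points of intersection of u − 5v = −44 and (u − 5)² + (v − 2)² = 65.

Express v = (44 + u)/5 and substitute into the circle:
26u² − 182u + 156 = 0  ⟹  u² − 7u + 6 = 0
u = 6 or u = 1, giving (6, 10) and (1, 9).

(1, 9) and (6, 10)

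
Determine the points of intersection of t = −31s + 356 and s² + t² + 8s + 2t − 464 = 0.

(11, 15) and (12, −16)

Express t = −31s + 356 and substitute into the circle:
962s² − 22126s + 126984 = 0  ⟹  s² − 23s + 132 = 0
s = 12 or s = 11, giving (12, −16) and (11, 15).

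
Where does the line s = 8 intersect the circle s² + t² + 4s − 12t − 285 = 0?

(8, −9) and (8, 21)

The line gives s = 8. Substituting into the circle:
t² − 12t − 189 = 0
t = 21 or t = −9, giving (8, 21) and (8, −9).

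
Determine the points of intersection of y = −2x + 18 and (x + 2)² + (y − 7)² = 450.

Express y = −2x + 18 and substitute into the circle:
5x² − 40x − 325 = 0  ⟹  x² − 8x − 65 = 0
x = 13 or x = −5, giving (13, −8) and (−5, 28).

(−5, 28) and (13, −8)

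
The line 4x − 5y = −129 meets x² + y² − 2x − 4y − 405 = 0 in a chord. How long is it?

2√41

Substitute y = (129 + 4x)/5:
41x² + 902x + 3936 = 0  ⟹  x² + 22x + 96 = 0
x = −6 or x = −16, giving (−6, 21) and (−16, 13).
|(−6, 21) − (−16, 13)| = √((10)² + (8)²) = 2√41.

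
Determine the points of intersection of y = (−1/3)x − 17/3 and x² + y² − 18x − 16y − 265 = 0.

Substitute y = (−17 − x)/3:
10x² − 80x − 1280 = 0  ⟹  x² − 8x − 128 = 0
x = 16 or x = −8, giving (16, −11) and (−8, −3).

(−8, −3) and (16, −11)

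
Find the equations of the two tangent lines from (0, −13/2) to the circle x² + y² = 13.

Let a tangent through (0, −13/2) have slope m. Its distance from (0, 0) must equal √13:
(0m − (13/2))² = 13(m² + 1)
4m² − 9 = 0, so m = −3/2 or m = 3/2.
Through (0, −13/2) these give 3x + 2y = −13 and 3x − 2y = 13.

3x + 2y = −13 and 3x − 2y = 13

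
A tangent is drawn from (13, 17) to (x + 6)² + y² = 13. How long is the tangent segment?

With centre O = (−6, 0), |OP|² = 650 and r² = 13.
The tangent meets the radius at right angles, so tangent² = |PO|² − r² = 650 − 13 = 637.

7√13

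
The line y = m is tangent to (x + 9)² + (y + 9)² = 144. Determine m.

m = −21 or m = 3

Tangency holds when the distance from the centre (−9, −9) to the line equals the radius 12:
|0·(−9) + 1·(−9) − m| / √1 = 12
|m − (−9)| = 12, so m = 3 or m = −21.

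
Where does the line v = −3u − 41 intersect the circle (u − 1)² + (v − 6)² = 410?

Express v = −3u − 41 and substitute into the circle:
10u² + 280u + 1800 = 0  ⟹  u² + 28u + 180 = 0
u = −10 or u = −18, giving (−10, −11) and (−18, 13).

(−18, 13) and (−10, −11)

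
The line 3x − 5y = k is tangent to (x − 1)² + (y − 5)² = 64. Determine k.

Tangency holds when the distance from the centre (1, 5) to the line equals the radius 8:
|3·1 − 5·5 − k| / √34 = 8
|k − (−22)| = 8√34.

k = −22 ± 8√34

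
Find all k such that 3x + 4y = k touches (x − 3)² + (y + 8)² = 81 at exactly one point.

k = −68 or k = 22

For a tangent, require d(centre, line) = r = 9.
|3·3 + 4·(−8) − k| / √25 = 9
|k − (−23)| = 9·5, so k = 22 or k = −68.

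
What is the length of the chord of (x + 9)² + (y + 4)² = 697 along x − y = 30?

Substitute y = x − 30:
2x² − 34x + 60 = 0  ⟹  x² − 17x + 30 = 0
x = 15 or x = 2, giving (15, −15) and (2, −28).
Chord length = distance between (15, −15) and (2, −28) = √338 = 13√2.

13√2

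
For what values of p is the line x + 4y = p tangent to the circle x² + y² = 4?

Tangency holds when the distance from the centre (0, 0) to the line equals the radius 2:
|1·0 + 4·0 − p| / √17 = 2
|p| = 2√17.

p = ±2√17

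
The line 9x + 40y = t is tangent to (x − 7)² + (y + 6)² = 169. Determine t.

t = −710 or t = 356

For a tangent, require d(centre, line) = r = 13.
|9·7 + 40·(−6) − t| / √1681 = 13
|t − (−177)| = 13·41, so t = 356 or t = −710.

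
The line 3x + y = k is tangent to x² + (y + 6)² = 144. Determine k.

Tangency holds when the distance from the centre (0, −6) to the line equals the radius 12:
|3·0 + 1·(−6) − k| / √10 = 12
|k − (−6)| = 12√10.

k = −6 ± 12√10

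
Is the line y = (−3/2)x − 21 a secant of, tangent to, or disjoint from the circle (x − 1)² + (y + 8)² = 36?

Substituting the line into the circle gives 13x² + 148x + 536 = 0.
Δ = 21904 − 27872 = −5968.
No real roots: the line does not meet the circle.

disjoint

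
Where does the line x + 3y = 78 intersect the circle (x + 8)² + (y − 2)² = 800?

(−12, 30) and (12, 22)

Express y = (78 − x)/3 and substitute into the circle:
10x² − 1440 = 0  ⟹  x² − 144 = 0
x = 12 or x = −12, giving (12, 22) and (−12, 30).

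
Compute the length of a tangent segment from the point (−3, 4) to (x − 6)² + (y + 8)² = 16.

√209

With centre O = (6, −8), |OP|² = 225 and r² = 16.
Power of the point: PT² = |PO|² − r² = 209, so PT = √209.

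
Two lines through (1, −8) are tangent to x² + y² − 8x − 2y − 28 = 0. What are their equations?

x − 2y = 17 and 2x + y = −6

Let a tangent through (1, −8) have slope m. Its distance from (4, 1) must equal 3√5:
[m·(3) − (9)]² = 45(m² + 1)
2m² + 3m − 2 = 0, so m = 1/2 or m = −2.
Through (1, −8) these give x − 2y = 17 and 2x + y = −6.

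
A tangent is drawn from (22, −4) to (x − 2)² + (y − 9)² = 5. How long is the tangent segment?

2√141

With centre O = (2, 9), |OP|² = 569 and r² = 5.
Power of the point: PT² = |PO|² − r² = 564, so PT = 2√141.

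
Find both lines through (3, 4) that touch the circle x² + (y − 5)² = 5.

2x + y = 10 and x − 2y = −5

Let a tangent through (3, 4) have slope m. Its distance from (0, 5) must equal √5:
[m·(−3) − (1)]² = 5(m² + 1)
2m² + 3m − 2 = 0, so m = −2 or m = 1/2.
With m = −2: 2x + y = 10. With m = 1/2: x − 2y = −5.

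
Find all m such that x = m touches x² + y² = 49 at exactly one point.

Tangency holds when the distance from the centre (0, 0) to the line equals the radius 7:
|1·0 + 0·0 − m| / √1 = 7
|m| = 7, so m = 7 or m = −7.

m = −7 or m = 7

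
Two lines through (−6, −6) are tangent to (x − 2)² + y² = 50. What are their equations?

Write the tangent as mx − y + (−6 − m·(−6)) = 0 and set its distance from the centre to 5√2:
[m·(8) − (6)]² = 50(m² + 1)
7m² − 48m − 7 = 0, so m = −1/7 or m = 7.
Through (−6, −6) these give x + 7y = −48 and 7x − y = −36.

x + 7y = −48 and 7x − y = −36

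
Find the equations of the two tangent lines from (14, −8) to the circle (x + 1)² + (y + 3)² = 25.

Write the tangent as mx − y + (−8 − m·(14)) = 0 and set its distance from the centre to 5:
(−15m − (5))² = 25(m² + 1)
4m² + 3m = 0, so m = −3/4 or m = 0.
Through (14, −8) these give 3x + 4y = 10 and y = −8.

3x + 4y = 10 and y = −8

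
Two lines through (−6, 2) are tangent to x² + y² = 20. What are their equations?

A line y − (2) = m(x − (−6)) is tangent when its distance from (0, 0) is 2√5:
[m·(6) − (−2)]² = 20(m² + 1)
2m² + 3m − 2 = 0, so m = −2 or m = 1/2.
With m = −2: 2x + y = −10. With m = 1/2: x − 2y = −10.

2x + y = −10 and x − 2y = −10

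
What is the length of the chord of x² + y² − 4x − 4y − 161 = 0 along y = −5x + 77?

√26

The distance from (2, 2) to the line is 65/√26, and r² = 169.
Chord = 2√(r² − d²) = 2·√(13/2) = √26.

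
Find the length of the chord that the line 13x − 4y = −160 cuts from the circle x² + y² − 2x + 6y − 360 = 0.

The distance from (1, −3) to the line is 185/√185, and r² = 370.
Chord = 2√(r² − d²) = 2·√(185) = 2√185.

2√185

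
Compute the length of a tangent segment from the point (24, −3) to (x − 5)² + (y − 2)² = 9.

√377

Centre (5, 2), r² = 9. |PO|² = (19)² + (−5)² = 386.
The tangent meets the radius at right angles, so tangent² = |PO|² − r² = 386 − 9 = 377.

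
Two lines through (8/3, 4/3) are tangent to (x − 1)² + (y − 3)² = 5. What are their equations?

x − 2y = 0 and 2x − y = 4

A line y − (4/3) = m(x − (8/3)) is tangent when its distance from (1, 3) is √5:
[m·(−5/3) − (5/3)]² = 5(m² + 1)
2m² − 5m + 2 = 0, so m = 1/2 or m = 2.
Through (8/3, 4/3) these give x − 2y = 0 and 2x − y = 4.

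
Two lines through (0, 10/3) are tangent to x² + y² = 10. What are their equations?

A line y − (10/3) = m(x − (0)) is tangent when its distance from (0, 0) is √10:
[m·(0) − (−10/3)]² = 10(m² + 1)
9m² − 1 = 0, so m = −1/3 or m = 1/3.
With m = −1/3: x + 3y = 10. With m = 1/3: x − 3y = −10.

x + 3y = 10 and x − 3y = −10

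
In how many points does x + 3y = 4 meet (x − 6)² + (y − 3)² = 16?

2

Substituting the line into the circle gives 10x² − 98x + 205 = 0.
Discriminant = (−98)² − 4·10·(205) = 1404 > 0.
Two real roots: the line is a secant.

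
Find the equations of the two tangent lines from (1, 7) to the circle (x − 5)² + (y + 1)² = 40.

A line y − (7) = m(x − (1)) is tangent when its distance from (5, −1) is 2√10:
[m·(4) − (−8)]² = 40(m² + 1)
3m² − 8m − 3 = 0, so m = 3 or m = −1/3.
With m = 3: 3x − y = −4. With m = −1/3: x + 3y = 22.

3x − y = −4 and x + 3y = 22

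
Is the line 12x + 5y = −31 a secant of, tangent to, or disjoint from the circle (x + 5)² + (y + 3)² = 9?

Centre (−5, −3), r² = 9. Distance² from centre to line = (−44)²/169 = 1936/169.
Since d² > r², the line lies outside the circle.

disjoint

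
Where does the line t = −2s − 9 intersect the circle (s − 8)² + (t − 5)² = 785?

(−15, 21) and (7, −23)

Substitute t = −2s − 9:
5s² + 40s − 525 = 0  ⟹  s² + 8s − 105 = 0
s = 7 or s = −15, giving (7, −23) and (−15, 21).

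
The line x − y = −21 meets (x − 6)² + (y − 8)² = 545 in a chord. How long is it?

27√2

Express y = x + 21 and substitute into the circle:
2x² + 14x − 340 = 0  ⟹  x² + 7x − 170 = 0
x = 10 or x = −17, giving (10, 31) and (−17, 4).
Chord length = distance between (10, 31) and (−17, 4) = √1458 = 27√2.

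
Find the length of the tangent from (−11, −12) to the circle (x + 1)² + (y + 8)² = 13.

Centre (−1, −8), r² = 13. |PO|² = (−10)² + (−4)² = 116.
By the tangent–radius right angle, tangent length = √(|PO|² − r²) = √103.

√103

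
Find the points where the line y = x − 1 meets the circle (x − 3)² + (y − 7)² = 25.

From the line, y = x − 1. Substituting:
2x² − 22x + 48 = 0  ⟹  x² − 11x + 24 = 0
x = 8 or x = 3, giving (8, 7) and (3, 2).

(3, 2) and (8, 7)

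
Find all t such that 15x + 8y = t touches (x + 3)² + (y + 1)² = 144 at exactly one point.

The line touches the circle iff its distance from (−3, −1) is 12:
|15·(−3) + 8·(−1) − t| / √289 = 12
|t − (−53)| = 12·17, so t = 151 or t = −257.

t = −257 or t = 151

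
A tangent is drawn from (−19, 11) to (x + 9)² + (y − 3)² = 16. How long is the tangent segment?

With centre O = (−9, 3), |OP|² = 164 and r² = 16.
By the tangent–radius right angle, tangent length = √(|PO|² − r²) = √148 = 2√37.

2√37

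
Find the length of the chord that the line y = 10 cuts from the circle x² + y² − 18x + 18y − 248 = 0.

Substitute y = 10:
x² − 18x + 32 = 0
x = 16 or x = 2, giving (16, 10) and (2, 10).
|(16, 10) − (2, 10)| = √((14)² + (0)²) = 14.

14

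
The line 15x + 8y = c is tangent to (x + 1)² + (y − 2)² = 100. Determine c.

c = −169 or c = 171

The line touches the circle iff its distance from (−1, 2) is 10:
|15·(−1) + 8·2 − c| / √289 = 10
|c − (1)| = 10·17, so c = 171 or c = −169.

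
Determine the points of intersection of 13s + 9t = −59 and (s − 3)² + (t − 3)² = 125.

Express t = (−59 − 13s)/9 and substitute into the circle:
250s² + 1750s − 2000 = 0  ⟹  s² + 7s − 8 = 0
s = 1 or s = −8, giving (1, −8) and (−8, 5).

(−8, 5) and (1, −8)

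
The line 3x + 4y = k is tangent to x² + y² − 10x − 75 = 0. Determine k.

k = −35 or k = 65

For a tangent, require d(centre, line) = r = 10.
|3·5 + 4·0 − k| / √25 = 10
|k − (15)| = 10·5, so k = 65 or k = −35.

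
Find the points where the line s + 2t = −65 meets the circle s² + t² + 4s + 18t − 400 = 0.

(−19, −23) and (−3, −31)

Substitute t = (−65 − s)/2:
5s² + 110s + 285 = 0  ⟹  s² + 22s + 57 = 0
s = −3 or s = −19, giving (−3, −31) and (−19, −23).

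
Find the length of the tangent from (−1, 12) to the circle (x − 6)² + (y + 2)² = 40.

With centre O = (6, −2), |OP|² = 245 and r² = 40.
The tangent meets the radius at right angles, so tangent² = |PO|² − r² = 245 − 40 = 205.

√205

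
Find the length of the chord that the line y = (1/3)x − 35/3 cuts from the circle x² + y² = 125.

From the line, y = (−35 + x)/3. Substituting:
10x² − 70x + 100 = 0  ⟹  x² − 7x + 10 = 0
x = 5 or x = 2, giving (5, −10) and (2, −11).
Chord length = distance between (5, −10) and (2, −11) = √10 = √10.

√10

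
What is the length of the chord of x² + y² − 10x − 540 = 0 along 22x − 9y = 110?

Centre (5, 0), r² = 565. Perpendicular distance d from centre to line = |0| / √565 = 0/√565.
Half the chord is √(r² − d²) = √(565), so the full chord is 2√565.

2√565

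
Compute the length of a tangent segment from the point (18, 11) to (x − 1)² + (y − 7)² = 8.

3√33

Centre (1, 7), r² = 8. |PO|² = (17)² + (4)² = 305.
The tangent meets the radius at right angles, so tangent² = |PO|² − r² = 305 − 8 = 297.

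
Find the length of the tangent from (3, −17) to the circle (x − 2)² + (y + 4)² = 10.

With centre O = (2, −4), |OP|² = 170 and r² = 10.
By the tangent–radius right angle, tangent length = √(|PO|² − r²) = √160 = 4√10.

4√10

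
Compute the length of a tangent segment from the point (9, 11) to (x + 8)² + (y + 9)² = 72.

With centre O = (−8, −9), |OP|² = 689 and r² = 72.
Power of the point: PT² = |PO|² − r² = 617, so PT = √617.

√617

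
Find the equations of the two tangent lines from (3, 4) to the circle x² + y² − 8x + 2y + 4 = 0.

Let a tangent through (3, 4) have slope m. Its distance from (4, −1) must equal √13:
(1m − (−5))² = 13(m² + 1)
6m² − 5m − 6 = 0, so m = −2/3 or m = 3/2.
With m = −2/3: 2x + 3y = 18. With m = 3/2: 3x − 2y = 1.

2x + 3y = 18 and 3x − 2y = 1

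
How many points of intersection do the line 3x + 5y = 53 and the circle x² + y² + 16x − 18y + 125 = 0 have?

0

d² = (3·(−8) + 5·9 − (53))²/34 = 512/17; r² = 20.
Since d² > r², the line lies outside the circle.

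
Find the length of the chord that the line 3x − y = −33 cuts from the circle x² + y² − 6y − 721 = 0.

16√10

Substitute y = 3x + 33:
10x² + 180x + 170 = 0  ⟹  x² + 18x + 17 = 0
x = −1 or x = −17, giving (−1, 30) and (−17, −18).
Chord length = distance between (−1, 30) and (−17, −18) = √2560 = 16√10.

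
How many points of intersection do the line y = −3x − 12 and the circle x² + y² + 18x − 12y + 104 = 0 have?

Substituting the line into the circle gives 10x² + 126x + 392 = 0.
Discriminant = (126)² − 4·10·(392) = 196 > 0.
Two real roots: the line is a secant.

2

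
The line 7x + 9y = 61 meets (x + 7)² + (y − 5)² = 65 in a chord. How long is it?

The distance from (−7, 5) to the line is 65/√130, and r² = 65.
Chord = 2√(r² − d²) = 2·√(65/2) = √130.

√130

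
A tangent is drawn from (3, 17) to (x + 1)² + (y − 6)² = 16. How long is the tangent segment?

11

With centre O = (−1, 6), |OP|² = 137 and r² = 16.
Power of the point: PT² = |PO|² − r² = 121, so PT = 11.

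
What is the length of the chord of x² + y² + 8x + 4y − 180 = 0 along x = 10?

The line gives x = 10. Substituting into the circle:
y² + 4y = 0
y = 0 or y = −4, giving (10, 0) and (10, −4).
Chord length = distance between (10, 0) and (10, −4) = √16 = 4.

4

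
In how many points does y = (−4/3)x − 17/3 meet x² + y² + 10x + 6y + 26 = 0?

Substituting the line into the circle gives 25x² + 154x + 217 = 0.
Discriminant = (154)² − 4·25·(217) = 2016 > 0.
Two real roots: the line is a secant.

2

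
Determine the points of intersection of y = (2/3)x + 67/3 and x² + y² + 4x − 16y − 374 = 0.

From the line, y = (67 + 2x)/3. Substituting:
13x² + 208x − 2093 = 0  ⟹  x² + 16x − 161 = 0
x = 7 or x = −23, giving (7, 27) and (−23, 7).

(−23, 7) and (7, 27)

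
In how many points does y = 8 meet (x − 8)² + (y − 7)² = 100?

2

Centre (8, 7), r² = 100. Distance² from centre to line = (−1)² = 1.
Since d² < r², the line cuts the circle twice.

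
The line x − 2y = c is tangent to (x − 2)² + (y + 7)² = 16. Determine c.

c = 16 ± 4√5

The line touches the circle iff its distance from (2, −7) is 4:
|1·2 − 2·(−7) − c| / √5 = 4
|c − (16)| = 4√5.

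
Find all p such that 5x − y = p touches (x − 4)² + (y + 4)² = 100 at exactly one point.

The line touches the circle iff its distance from (4, −4) is 10:
|5·4 − 1·(−4) − p| / √26 = 10
|p − (24)| = 10√26.

p = 24 ± 10√26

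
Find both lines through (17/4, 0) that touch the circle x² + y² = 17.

A line y − (0) = m(x − (17/4)) is tangent when its distance from (0, 0) is √17:
(−17/4m − (0))² = 17(m² + 1)
m² − 16 = 0, so m = 4 or m = −4.
With m = 4: 4x − y = 17. With m = −4: 4x + y = 17.

4x − y = 17 and 4x + y = 17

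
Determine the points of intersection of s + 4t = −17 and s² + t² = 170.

From the line, t = (−17 − s)/4. Substituting:
17s² + 34s − 2431 = 0  ⟹  s² + 2s − 143 = 0
s = 11 or s = −13, giving (11, −7) and (−13, −1).

(−13, −1) and (11, −7)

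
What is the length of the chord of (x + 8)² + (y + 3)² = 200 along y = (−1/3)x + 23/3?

Substitute y = (23 − x)/3:
10x² + 80x − 200 = 0  ⟹  x² + 8x − 20 = 0
x = 2 or x = −10, giving (2, 7) and (−10, 11).
Chord length = distance between (2, 7) and (−10, 11) = √160 = 4√10.

4√10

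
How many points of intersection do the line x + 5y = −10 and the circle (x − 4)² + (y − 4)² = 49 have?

Substituting the line into the circle gives 26x² − 140x + 75 = 0.
Discriminant = (−140)² − 4·26·(75) = 11800 > 0.
Two real roots: the line is a secant.

2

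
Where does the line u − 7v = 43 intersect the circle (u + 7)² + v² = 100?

From the line, v = (−43 + u)/7. Substituting:
50u² + 600u − 650 = 0  ⟹  u² + 12u − 13 = 0
u = 1 or u = −13, giving (1, −6) and (−13, −8).

(−13, −8) and (1, −6)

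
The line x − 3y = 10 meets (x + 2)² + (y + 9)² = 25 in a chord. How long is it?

Substitute y = (−10 + x)/3:
10x² + 70x + 100 = 0  ⟹  x² + 7x + 10 = 0
x = −2 or x = −5, giving (−2, −4) and (−5, −5).
|(−2, −4) − (−5, −5)| = √((3)² + (1)²) = √10.

√10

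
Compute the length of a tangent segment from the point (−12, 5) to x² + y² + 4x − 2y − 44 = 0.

√67

Centre (−2, 1), r² = 49. |PO|² = (−10)² + (4)² = 116.
By the tangent–radius right angle, tangent length = √(|PO|² − r²) = √67.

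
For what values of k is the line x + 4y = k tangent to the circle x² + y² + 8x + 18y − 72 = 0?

For a tangent, require d(centre, line) = r = 13.
|1·(−4) + 4·(−9) − k| / √17 = 13
|k − (−40)| = 13√17.

k = −40 ± 13√17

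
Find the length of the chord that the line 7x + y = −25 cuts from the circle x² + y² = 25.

Centre (0, 0), r² = 25. Perpendicular distance d from centre to line = |25| / √50 = 25/√50.
Half the chord is √(r² − d²) = √(25/2), so the full chord is 5√2.

5√2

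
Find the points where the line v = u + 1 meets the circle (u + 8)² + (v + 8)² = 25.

Express v = u + 1 and substitute into the circle:
2u² + 34u + 120 = 0  ⟹  u² + 17u + 60 = 0
u = −5 or u = −12, giving (−5, −4) and (−12, −11).

(−12, −11) and (−5, −4)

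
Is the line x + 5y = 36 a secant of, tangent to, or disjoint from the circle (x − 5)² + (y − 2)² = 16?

disjoint

Substituting the line into the circle gives 26x² − 302x + 901 = 0.
Δ = 91204 − 93704 = −2500.
No real roots: the line does not meet the circle.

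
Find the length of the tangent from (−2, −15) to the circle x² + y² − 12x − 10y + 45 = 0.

Centre (6, 5), r² = 16. |PO|² = (−8)² + (−20)² = 464.
Power of the point: PT² = |PO|² − r² = 448, so PT = 8√7.

8√7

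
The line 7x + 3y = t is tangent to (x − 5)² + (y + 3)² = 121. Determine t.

t = 26 ± 11√58

Tangency holds when the distance from the centre (5, −3) to the line equals the radius 11:
|7·5 + 3·(−3) − t| / √58 = 11
|t − (26)| = 11√58.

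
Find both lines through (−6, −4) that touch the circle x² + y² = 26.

Let a tangent through (−6, −4) have slope m. Its distance from (0, 0) must equal √26:
(6m − (4))² = 26(m² + 1)
5m² − 24m − 5 = 0, so m = 5 or m = −1/5.
Through (−6, −4) these give 5x − y = −26 and x + 5y = −26.

5x − y = −26 and x + 5y = −26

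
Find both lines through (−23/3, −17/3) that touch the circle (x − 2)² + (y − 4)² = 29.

A line y − (−17/3) = m(x − (−23/3)) is tangent when its distance from (2, 4) is √29:
[m·(29/3) − (29/3)]² = 29(m² + 1)
10m² − 29m + 10 = 0, so m = 5/2 or m = 2/5.
With m = 5/2: 5x − 2y = −27. With m = 2/5: 2x − 5y = 13.

5x − 2y = −27 and 2x − 5y = 13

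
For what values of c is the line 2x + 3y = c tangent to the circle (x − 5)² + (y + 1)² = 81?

c = 7 ± 9√13

Tangency holds when the distance from the centre (5, −1) to the line equals the radius 9:
|2·5 + 3·(−1) − c| / √13 = 9
|c − (7)| = 9√13.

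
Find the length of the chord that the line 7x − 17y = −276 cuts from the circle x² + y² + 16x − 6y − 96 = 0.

The distance from (−8, 3) to the line is 169/√338, and r² = 169.
Half the chord is √(r² − d²) = √(169/2), so the full chord is 13√2.

13√2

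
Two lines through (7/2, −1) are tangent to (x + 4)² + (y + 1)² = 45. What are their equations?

2x − y = 8 and 2x + y = 6

A line y − (−1) = m(x − (7/2)) is tangent when its distance from (−4, −1) is 3√5:
(−15/2m − (0))² = 45(m² + 1)
m² − 4 = 0, so m = 2 or m = −2.
Through (7/2, −1) these give 2x − y = 8 and 2x + y = 6.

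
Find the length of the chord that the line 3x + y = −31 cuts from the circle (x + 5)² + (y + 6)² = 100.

The distance from (−5, −6) to the line is 10/√10, and r² = 100.
Chord = 2√(r² − d²) = 2·√(90) = 6√10.

6√10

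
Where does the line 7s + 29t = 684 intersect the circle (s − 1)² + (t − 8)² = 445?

From the line, t = (684 − 7s)/29. Substituting:
890s² − 8010s − 169100 = 0  ⟹  s² − 9s − 190 = 0
s = 19 or s = −10, giving (19, 19) and (−10, 26).

(−10, 26) and (19, 19)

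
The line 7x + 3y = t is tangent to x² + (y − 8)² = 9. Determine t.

t = 24 ± 3√58

Tangency holds when the distance from the centre (0, 8) to the line equals the radius 3:
|7·0 + 3·8 − t| / √58 = 3
|t − (24)| = 3√58.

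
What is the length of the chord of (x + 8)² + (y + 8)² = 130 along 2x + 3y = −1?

Express y = (−1 − 2x)/3 and substitute into the circle:
13x² + 52x − 65 = 0  ⟹  x² + 4x − 5 = 0
x = 1 or x = −5, giving (1, −1) and (−5, 3).
|(1, −1) − (−5, 3)| = √((6)² + (−4)²) = 2√13.

2√13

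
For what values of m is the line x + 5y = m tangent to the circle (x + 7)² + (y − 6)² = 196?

m = 23 ± 14√26

For a tangent, require d(centre, line) = r = 14.
|1·(−7) + 5·6 − m| / √26 = 14
|m − (23)| = 14√26.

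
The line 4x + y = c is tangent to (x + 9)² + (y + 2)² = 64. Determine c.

c = −38 ± 8√17

Tangency holds when the distance from the centre (−9, −2) to the line equals the radius 8:
|4·(−9) + 1·(−2) − c| / √17 = 8
|c − (−38)| = 8√17.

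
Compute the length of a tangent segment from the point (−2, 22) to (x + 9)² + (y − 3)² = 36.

√374

Centre (−9, 3), r² = 36. |PO|² = (7)² + (19)² = 410.
The tangent meets the radius at right angles, so tangent² = |PO|² − r² = 410 − 36 = 374.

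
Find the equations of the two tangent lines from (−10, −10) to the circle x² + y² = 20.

2x − y = −10 and x − 2y = 10

Let a tangent through (−10, −10) have slope m. Its distance from (0, 0) must equal 2√5:
(10m − (10))² = 20(m² + 1)
2m² − 5m + 2 = 0, so m = 2 or m = 1/2.
With m = 2: 2x − y = −10. With m = 1/2: x − 2y = 10.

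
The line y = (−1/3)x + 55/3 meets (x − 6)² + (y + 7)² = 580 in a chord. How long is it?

6√10

The distance from (6, −7) to the line is 70/√10, and r² = 580.
Chord = 2√(r² − d²) = 2·√(90) = 6√10.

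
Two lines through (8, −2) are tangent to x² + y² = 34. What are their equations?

A line y − (−2) = m(x − (8)) is tangent when its distance from (0, 0) is √34:
[m·(−8) − (2)]² = 34(m² + 1)
15m² + 16m − 15 = 0, so m = 3/5 or m = −5/3.
Through (8, −2) these give 3x − 5y = 34 and 5x + 3y = 34.

3x − 5y = 34 and 5x + 3y = 34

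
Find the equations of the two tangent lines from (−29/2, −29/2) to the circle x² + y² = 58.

3x − 7y = 58 and 7x − 3y = −58

Let a tangent through (−29/2, −29/2) have slope m. Its distance from (0, 0) must equal √58:
[m·(29/2) − (29/2)]² = 58(m² + 1)
21m² − 58m + 21 = 0, so m = 3/7 or m = 7/3.
With m = 3/7: 3x − 7y = 58. With m = 7/3: 7x − 3y = −58.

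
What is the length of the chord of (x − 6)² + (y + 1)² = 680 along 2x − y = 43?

The distance from (6, −1) to the line is 30/√5, and r² = 680.
Half the chord is √(r² − d²) = √(500), so the full chord is 20√5.

20√5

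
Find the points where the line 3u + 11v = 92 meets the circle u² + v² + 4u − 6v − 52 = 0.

Express v = (92 − 3u)/11 and substitute into the circle:
130u² + 130u − 3900 = 0  ⟹  u² + u − 30 = 0
u = 5 or u = −6, giving (5, 7) and (−6, 10).

(−6, 10) and (5, 7)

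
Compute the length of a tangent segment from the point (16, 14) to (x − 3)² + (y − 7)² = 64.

√154

With centre O = (3, 7), |OP|² = 218 and r² = 64.
Power of the point: PT² = |PO|² − r² = 154, so PT = √154.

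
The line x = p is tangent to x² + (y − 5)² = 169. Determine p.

The line touches the circle iff its distance from (0, 5) is 13:
|1·0 + 0·5 − p| / √1 = 13
|p| = 13, so p = 13 or p = −13.

p = −13 or p = 13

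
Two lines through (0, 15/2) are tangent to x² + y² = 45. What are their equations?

A line y − (15/2) = m(x − (0)) is tangent when its distance from (0, 0) is 3√5:
[m·(0) − (−15/2)]² = 45(m² + 1)
4m² − 1 = 0, so m = 1/2 or m = −1/2.
With m = 1/2: x − 2y = −15. With m = −1/2: x + 2y = 15.

x − 2y = −15 and x + 2y = 15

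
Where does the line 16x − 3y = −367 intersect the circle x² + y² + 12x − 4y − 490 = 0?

(−25, −11) and (−19, 21)

Express y = (367 + 16x)/3 and substitute into the circle:
265x² + 11660x + 125875 = 0  ⟹  x² + 44x + 475 = 0
x = −19 or x = −25, giving (−19, 21) and (−25, −11).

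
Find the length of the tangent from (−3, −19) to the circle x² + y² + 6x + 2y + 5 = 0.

√319

Centre (−3, −1), r² = 5. |PO|² = (0)² + (−18)² = 324.
By the tangent–radius right angle, tangent length = √(|PO|² − r²) = √319.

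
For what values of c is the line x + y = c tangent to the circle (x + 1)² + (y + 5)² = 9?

For a tangent, require d(centre, line) = r = 3.
|1·(−1) + 1·(−5) − c| / √2 = 3
|c − (−6)| = 3√2.

c = −6 ± 3√2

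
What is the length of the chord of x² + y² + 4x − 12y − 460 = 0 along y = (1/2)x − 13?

12√5

The distance from (−2, 6) to the line is 40/√5, and r² = 500.
Half the chord is √(r² − d²) = √(180), so the full chord is 12√5.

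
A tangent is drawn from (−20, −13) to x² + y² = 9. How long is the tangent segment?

The centre is (0, 0) and r = 3. The square of the distance from P to the centre is 400 + 169 = 569.
The tangent meets the radius at right angles, so tangent² = |PO|² − r² = 569 − 9 = 560.

4√35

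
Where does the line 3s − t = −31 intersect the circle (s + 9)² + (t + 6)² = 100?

Express t = 3s + 31 and substitute into the circle:
10s² + 240s + 1350 = 0  ⟹  s² + 24s + 135 = 0
s = −9 or s = −15, giving (−9, 4) and (−15, −14).

(−15, −14) and (−9, 4)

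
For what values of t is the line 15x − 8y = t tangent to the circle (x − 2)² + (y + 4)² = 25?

t = −23 or t = 147

Tangency holds when the distance from the centre (2, −4) to the line equals the radius 5:
|15·2 − 8·(−4) − t| / √289 = 5
|t − (62)| = 5·17, so t = 147 or t = −23.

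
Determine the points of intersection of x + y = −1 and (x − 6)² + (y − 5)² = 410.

Express y = −x − 1 and substitute into the circle:
2x² − 338 = 0  ⟹  x² − 169 = 0
x = 13 or x = −13, giving (13, −14) and (−13, 12).

(−13, 12) and (13, −14)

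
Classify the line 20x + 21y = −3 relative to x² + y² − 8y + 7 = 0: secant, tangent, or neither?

tangent

Centre (0, 4), r² = 9. Distance² from centre to line = (87)²/841 = 9.
Since d² = r², the line is tangent.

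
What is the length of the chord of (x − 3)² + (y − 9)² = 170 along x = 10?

22

The line gives x = 10. Substituting into the circle:
y² − 18y − 40 = 0
y = 20 or y = −2, giving (10, 20) and (10, −2).
|(10, 20) − (10, −2)| = √((0)² + (22)²) = 22.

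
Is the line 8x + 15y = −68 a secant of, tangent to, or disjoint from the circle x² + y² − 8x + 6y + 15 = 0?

Substituting the line into the circle gives 289x² − 1432x + 1879 = 0.
Δ = 2050624 − 2172124 = −121500.
No real roots: the line does not meet the circle.

disjoint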